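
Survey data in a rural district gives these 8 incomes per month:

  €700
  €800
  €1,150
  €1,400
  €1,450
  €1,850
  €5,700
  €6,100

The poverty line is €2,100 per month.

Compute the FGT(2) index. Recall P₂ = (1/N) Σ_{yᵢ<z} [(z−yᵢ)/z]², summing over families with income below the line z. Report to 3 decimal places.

0.157

Poor units: €700, €800, €1,150, €1,400, €1,450, €1,850 (q = 6 of N = 8).
Normalized shortfalls: (2100−700)/2100 = 0.6667; (2100−800)/2100 = 0.6190; (2100−1150)/2100 = 0.4524; (2100−1400)/2100 = 0.3333; (2100−1450)/2100 = 0.3095; (2100−1850)/2100 = 0.1190.
Squared: 0.4444; 0.3832; 0.2046; 0.1111; 0.0958; 0.0142.
Sum = 1.253401; P₂ = 1.253401 / 8 = 0.157.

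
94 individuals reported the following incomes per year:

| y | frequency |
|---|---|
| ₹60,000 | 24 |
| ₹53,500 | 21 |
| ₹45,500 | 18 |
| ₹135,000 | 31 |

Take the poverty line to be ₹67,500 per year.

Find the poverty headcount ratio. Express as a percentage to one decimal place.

67.0%

63 of the 94 individuals have income below ₹67,500.
H = 63/94 = 67.0%.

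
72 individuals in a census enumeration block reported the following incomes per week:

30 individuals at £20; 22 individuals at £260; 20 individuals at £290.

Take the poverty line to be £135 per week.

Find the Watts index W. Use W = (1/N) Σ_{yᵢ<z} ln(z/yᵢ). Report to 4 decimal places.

Below the line: 30×£20 (q = 30 of N = 72).
Log shortfalls: ln(135/20) = 1.9095 (×30).
W = 57.286275 / 72 = 0.7956.

0.7956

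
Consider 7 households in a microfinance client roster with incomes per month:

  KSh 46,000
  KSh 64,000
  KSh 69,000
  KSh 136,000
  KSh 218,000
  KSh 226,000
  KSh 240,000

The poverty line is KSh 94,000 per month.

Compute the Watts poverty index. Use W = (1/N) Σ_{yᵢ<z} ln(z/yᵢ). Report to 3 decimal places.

0.201

Poor units: KSh 46,000, KSh 64,000, KSh 69,000 (q = 3 of N = 7).
Log gaps: ln(94000/46000) = 0.7147; ln(94000/64000) = 0.3844; ln(94000/69000) = 0.3092.
W = 1.408253 / 7 = 0.201.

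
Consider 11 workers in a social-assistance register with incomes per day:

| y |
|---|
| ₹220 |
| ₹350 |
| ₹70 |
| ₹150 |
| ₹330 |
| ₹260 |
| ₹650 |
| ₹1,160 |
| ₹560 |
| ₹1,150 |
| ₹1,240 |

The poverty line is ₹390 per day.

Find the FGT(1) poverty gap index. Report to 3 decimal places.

Below z: ₹70, ₹150, ₹220, ₹260, ₹330, ₹350 (q = 6 of N = 11).
Normalized shortfalls: (390−70)/390 = 0.8205; (390−150)/390 = 0.6154; (390−220)/390 = 0.4359; (390−260)/390 = 0.3333; (390−330)/390 = 0.1538; (390−350)/390 = 0.1026.
Sum of shortfalls = 2.461538; P₁ averages over all N: 2.461538 / 11 = 0.224.

0.224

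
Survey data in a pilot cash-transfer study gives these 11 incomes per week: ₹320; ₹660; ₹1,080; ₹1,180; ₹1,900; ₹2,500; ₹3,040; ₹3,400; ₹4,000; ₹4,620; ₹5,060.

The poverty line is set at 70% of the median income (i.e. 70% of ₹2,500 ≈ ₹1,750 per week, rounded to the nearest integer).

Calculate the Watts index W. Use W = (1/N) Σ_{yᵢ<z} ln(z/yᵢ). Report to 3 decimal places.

Below the line: ₹320, ₹660, ₹1,080, ₹1,180 (q = 4 of N = 11).
ln(z/y) terms: ln(1750/320) = 1.6991; ln(1750/660) = 0.9751; ln(1750/1080) = 0.4827; ln(1750/1180) = 0.3941.
W = 3.550937 / 11 = 0.323.

0.323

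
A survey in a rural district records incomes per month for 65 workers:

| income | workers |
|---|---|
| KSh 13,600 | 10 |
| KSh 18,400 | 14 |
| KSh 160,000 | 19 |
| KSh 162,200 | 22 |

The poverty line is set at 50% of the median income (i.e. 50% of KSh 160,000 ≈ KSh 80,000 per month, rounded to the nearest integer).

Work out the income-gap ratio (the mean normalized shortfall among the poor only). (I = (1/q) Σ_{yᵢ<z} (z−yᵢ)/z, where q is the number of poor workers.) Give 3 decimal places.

Below the line: 10×KSh 13,600, 14×KSh 18,400 (q = 24 of N = 65).
Relative gaps: 0.8300 (×10), 0.7700 (×14); sum = 19.080000.
The income-gap ratio divides by q (the poor only): 19.080000 / 24 = 0.795.

0.795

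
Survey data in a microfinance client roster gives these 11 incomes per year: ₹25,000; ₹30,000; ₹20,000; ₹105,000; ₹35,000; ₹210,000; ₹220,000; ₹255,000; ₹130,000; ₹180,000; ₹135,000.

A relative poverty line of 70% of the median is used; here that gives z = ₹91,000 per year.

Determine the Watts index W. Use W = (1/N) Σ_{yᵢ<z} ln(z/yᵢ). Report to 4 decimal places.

0.4429

Below the line: ₹20,000, ₹25,000, ₹30,000, ₹35,000 (q = 4 of N = 11).
ln(z/y) terms: ln(91000/20000) = 1.5151; ln(91000/25000) = 1.2920; ln(91000/30000) = 1.1097; ln(91000/35000) = 0.9555.
W = 4.872284 / 11 = 0.4429.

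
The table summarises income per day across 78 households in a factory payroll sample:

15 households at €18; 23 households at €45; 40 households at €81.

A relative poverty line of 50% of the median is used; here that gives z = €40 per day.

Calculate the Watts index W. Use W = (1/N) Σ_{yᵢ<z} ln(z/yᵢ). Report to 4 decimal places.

Below the line: 15×€18 (q = 15 of N = 78).
Log gaps: ln(40/18) = 0.7985 (×15).
W = 11.977615 / 78 = 0.1536.

0.1536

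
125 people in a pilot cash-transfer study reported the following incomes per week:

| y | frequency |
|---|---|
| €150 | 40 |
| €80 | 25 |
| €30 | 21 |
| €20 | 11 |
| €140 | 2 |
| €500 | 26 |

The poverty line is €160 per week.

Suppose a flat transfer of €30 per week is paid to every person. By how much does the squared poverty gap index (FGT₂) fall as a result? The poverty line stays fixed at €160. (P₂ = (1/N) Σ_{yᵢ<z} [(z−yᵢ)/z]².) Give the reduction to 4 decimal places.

Before: below the line — 11×€20, 21×€30, 25×€80, 2×€140, 40×€150; squared poverty gap index (FGT₂) = 0.229781.
After the €30 transfer: below the line — 11×€50, 21×€60, 25×€110; squared poverty gap index (FGT₂) = 0.126750.
Reduction = 0.229781 − 0.126750 = 0.1030.

0.1030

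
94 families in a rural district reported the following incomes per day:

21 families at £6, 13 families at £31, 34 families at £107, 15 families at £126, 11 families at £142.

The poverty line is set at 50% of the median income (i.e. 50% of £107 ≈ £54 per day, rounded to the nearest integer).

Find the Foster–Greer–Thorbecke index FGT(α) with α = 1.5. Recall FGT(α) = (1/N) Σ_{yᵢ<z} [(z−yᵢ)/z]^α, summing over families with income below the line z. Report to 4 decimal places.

0.2257

Incomes under z: 21×£6, 13×£31 (q = 34 of N = 94).
Normalized shortfalls: (54−6)/54 = 0.8889 (×21); (54−31)/54 = 0.4259 (×13).
Raised to α = 1.5: 0.83805 (×21); 0.27797 (×13).
Sum = 21.212739; FGT(1.5) = 21.212739 / 94 = 0.2257.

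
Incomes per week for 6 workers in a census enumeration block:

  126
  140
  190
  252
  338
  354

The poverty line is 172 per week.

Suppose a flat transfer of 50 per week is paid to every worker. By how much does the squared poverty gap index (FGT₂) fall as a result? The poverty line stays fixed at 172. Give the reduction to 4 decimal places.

Before: below the line — 126, 140; squared poverty gap index (FGT₂) = 0.017690.
After the 50 transfer: below the line — none; squared poverty gap index (FGT₂) = 0.000000.
Reduction = 0.017690 − 0.000000 = 0.0177.

0.0177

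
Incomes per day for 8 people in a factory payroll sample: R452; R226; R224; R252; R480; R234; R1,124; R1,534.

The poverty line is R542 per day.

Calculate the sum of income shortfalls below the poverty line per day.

R1,384

Poor units: R224, R226, R234, R252, R452, R480 (q = 6 of N = 8).
Individual gaps: 542−224 = 318; 542−226 = 316; 542−234 = 308; 542−252 = 290; 542−452 = 90; 542−480 = 62.
Aggregate gap = R1,384.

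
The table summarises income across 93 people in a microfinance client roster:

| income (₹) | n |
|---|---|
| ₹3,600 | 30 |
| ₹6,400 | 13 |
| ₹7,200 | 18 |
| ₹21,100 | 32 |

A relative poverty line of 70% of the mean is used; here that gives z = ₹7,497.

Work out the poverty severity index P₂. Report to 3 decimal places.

0.090

Poor units: 30×₹3,600, 13×₹6,400, 18×₹7,200 (q = 61 of N = 93).
Shortfall ratios: (7497−3600)/7497 = 0.5198 (×30); (7497−6400)/7497 = 0.1463 (×13); (7497−7200)/7497 = 0.0396 (×18).
Squared: 0.2702 (×30); 0.0214 (×13); 0.0016 (×18).
Sum = 8.412602; P₂ = 8.412602 / 93 = 0.090.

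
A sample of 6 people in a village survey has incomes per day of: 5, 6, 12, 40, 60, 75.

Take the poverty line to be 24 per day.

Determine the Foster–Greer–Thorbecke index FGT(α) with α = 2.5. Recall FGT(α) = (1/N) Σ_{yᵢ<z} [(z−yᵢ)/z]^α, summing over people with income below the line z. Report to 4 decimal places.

0.2036

Below z: 5, 6, 12 (q = 3 of N = 6).
Gap ratios (z−y)/z: (24−5)/24 = 0.7917; (24−6)/24 = 0.7500; (24−12)/24 = 0.5000.
Raised to α = 2.5: 0.55764; 0.48714; 0.17678.
Sum = 1.221559; FGT(2.5) = 1.221559 / 6 = 0.2036.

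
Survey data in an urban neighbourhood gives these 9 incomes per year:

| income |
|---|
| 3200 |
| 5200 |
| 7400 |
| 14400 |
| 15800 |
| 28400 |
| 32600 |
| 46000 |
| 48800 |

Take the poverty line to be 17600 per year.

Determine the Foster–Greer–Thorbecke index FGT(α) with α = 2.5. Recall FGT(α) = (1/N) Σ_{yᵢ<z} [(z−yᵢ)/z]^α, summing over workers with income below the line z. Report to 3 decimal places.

Incomes under z: 3200, 5200, 7400, 14400, 15800 (q = 5 of N = 9).
Gap ratios (z−y)/z: (17600−3200)/17600 = 0.8182; (17600−5200)/17600 = 0.7045; (17600−7400)/17600 = 0.5795; (17600−14400)/17600 = 0.1818; (17600−15800)/17600 = 0.1023.
Raised to α = 2.5: 0.60551; 0.41665; 0.25569; 0.01410; 0.00335.
Sum = 1.295300; FGT(2.5) = 1.295300 / 9 = 0.144.

0.144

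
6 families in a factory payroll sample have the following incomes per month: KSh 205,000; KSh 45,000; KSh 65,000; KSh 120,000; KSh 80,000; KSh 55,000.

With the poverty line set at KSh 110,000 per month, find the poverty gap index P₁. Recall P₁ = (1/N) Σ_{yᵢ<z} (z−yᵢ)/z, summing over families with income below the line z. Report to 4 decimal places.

0.2955

Poor units: KSh 45,000, KSh 55,000, KSh 65,000, KSh 80,000 (q = 4 of N = 6).
Normalized shortfalls: (110000−45000)/110000 = 0.5909; (110000−55000)/110000 = 0.5000; (110000−65000)/110000 = 0.4091; (110000−80000)/110000 = 0.2727.
Σ = 1.772727. Dividing by the full population N = 6 gives P₁ = 0.2955.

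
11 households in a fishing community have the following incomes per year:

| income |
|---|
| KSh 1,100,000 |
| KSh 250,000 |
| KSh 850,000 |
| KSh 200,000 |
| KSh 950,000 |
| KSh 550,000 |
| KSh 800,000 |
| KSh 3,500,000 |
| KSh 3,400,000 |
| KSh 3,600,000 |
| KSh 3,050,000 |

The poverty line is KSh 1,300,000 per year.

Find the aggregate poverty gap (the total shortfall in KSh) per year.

KSh 4,400,000

Below z: KSh 200,000, KSh 250,000, KSh 550,000, KSh 800,000, KSh 850,000, KSh 950,000, KSh 1,100,000 (q = 7 of N = 11).
Individual gaps: 1300000−200000 = 1100000; 1300000−250000 = 1050000; 1300000−550000 = 750000; 1300000−800000 = 500000; 1300000−850000 = 450000; 1300000−950000 = 350000; 1300000−1100000 = 200000.
Aggregate gap = KSh 4,400,000.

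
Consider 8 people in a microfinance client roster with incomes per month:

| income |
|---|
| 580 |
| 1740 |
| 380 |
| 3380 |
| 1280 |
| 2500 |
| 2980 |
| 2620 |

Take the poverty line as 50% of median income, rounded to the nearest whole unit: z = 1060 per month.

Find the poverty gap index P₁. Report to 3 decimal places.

Below the line: 380, 580 (q = 2 of N = 8).
Gap ratios (z−y)/z: (1060−380)/1060 = 0.6415; (1060−580)/1060 = 0.4528.
Σ = 1.094340. Dividing by the full population N = 8 gives P₁ = 0.137.

0.137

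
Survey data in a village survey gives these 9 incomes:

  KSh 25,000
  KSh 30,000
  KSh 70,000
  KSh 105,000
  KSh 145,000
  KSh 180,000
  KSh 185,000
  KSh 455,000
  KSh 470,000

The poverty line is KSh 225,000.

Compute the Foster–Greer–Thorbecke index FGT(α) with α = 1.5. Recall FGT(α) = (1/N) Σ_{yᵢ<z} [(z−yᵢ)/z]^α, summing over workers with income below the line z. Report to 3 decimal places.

Poor units: KSh 25,000, KSh 30,000, KSh 70,000, KSh 105,000, KSh 145,000, KSh 180,000, KSh 185,000 (q = 7 of N = 9).
Gap ratios (z−y)/z: (225000−25000)/225000 = 0.8889; (225000−30000)/225000 = 0.8667; (225000−70000)/225000 = 0.6889; (225000−105000)/225000 = 0.5333; (225000−145000)/225000 = 0.3556; (225000−180000)/225000 = 0.2000; (225000−185000)/225000 = 0.1778.
Raised to α = 1.5: 0.83805; 0.80682; 0.57177; 0.38949; 0.21201; 0.08944; 0.07496.
Sum = 2.982553; FGT(1.5) = 2.982553 / 9 = 0.331.

0.331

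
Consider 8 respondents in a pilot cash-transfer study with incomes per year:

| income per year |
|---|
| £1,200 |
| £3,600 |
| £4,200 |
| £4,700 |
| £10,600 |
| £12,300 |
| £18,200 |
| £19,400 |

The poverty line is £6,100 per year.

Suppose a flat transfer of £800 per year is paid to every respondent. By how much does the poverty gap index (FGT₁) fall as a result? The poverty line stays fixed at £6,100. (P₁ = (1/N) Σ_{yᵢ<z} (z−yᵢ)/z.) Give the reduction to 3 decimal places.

Before: below the line — £1,200, £3,600, £4,200, £4,700; poverty gap index (FGT₁) = 0.21926.
After the £800 transfer: below the line — £2,000, £4,400, £5,000, £5,500; poverty gap index (FGT₁) = 0.15369.
Reduction = 0.21926 − 0.15369 = 0.066.

0.066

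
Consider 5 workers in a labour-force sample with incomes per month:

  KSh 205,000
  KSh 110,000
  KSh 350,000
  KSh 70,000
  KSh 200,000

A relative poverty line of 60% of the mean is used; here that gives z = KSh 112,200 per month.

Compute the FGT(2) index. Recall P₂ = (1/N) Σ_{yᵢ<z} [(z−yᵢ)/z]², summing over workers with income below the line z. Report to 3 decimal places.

0.028

Below z: KSh 70,000, KSh 110,000 (q = 2 of N = 5).
Shortfall ratios: (112200−70000)/112200 = 0.3761; (112200−110000)/112200 = 0.0196.
Squared: 0.1415; 0.0004.
Sum = 0.141846; P₂ = 0.141846 / 5 = 0.028.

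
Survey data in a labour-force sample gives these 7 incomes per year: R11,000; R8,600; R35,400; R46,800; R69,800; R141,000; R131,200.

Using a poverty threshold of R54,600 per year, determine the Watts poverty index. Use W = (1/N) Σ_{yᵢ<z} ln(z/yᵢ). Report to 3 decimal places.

Below z: R8,600, R11,000, R35,400, R46,800 (q = 4 of N = 7).
Log shortfalls: ln(54600/8600) = 1.8483; ln(54600/11000) = 1.6021; ln(54600/35400) = 0.4333; ln(54600/46800) = 0.1542.
W = 4.037883 / 7 = 0.577.

0.577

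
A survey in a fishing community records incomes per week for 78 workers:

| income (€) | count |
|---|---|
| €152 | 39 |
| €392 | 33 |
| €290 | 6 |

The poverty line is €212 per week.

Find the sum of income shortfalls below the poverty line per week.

Below z: 39×€152 (q = 39 of N = 78).
Individual gaps: 39×(212−152) = 2340.
Aggregate gap = €2,340.

€2,340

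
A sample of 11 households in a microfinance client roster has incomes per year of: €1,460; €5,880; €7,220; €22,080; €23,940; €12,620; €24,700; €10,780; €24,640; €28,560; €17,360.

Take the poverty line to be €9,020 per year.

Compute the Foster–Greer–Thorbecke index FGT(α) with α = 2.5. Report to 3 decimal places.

0.067

Below the line: €1,460, €5,880, €7,220 (q = 3 of N = 11).
Shortfall ratios: (9020−1460)/9020 = 0.8381; (9020−5880)/9020 = 0.3481; (9020−7220)/9020 = 0.1996.
Raised to α = 2.5: 0.64311; 0.07150; 0.01779.
Sum = 0.732404; FGT(2.5) = 0.732404 / 11 = 0.067.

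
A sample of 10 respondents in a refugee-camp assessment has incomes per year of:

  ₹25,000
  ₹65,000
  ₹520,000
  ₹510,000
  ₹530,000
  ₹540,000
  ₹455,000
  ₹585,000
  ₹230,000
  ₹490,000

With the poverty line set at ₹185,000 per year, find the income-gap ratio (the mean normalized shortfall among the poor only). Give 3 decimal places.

0.757

Incomes under z: ₹25,000, ₹65,000 (q = 2 of N = 10).
Relative gaps: 0.8649, 0.6486; sum = 1.513514.
The income-gap ratio divides by q (the poor only): 1.513514 / 2 = 0.757.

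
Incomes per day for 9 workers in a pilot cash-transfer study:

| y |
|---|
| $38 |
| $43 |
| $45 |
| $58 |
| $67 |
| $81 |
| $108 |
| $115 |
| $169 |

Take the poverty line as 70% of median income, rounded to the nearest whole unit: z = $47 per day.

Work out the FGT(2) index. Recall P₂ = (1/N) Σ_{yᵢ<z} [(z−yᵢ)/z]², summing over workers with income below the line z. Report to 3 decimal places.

Below the line: $38, $43, $45 (q = 3 of N = 9).
Gap ratios (z−y)/z: (47−38)/47 = 0.1915; (47−43)/47 = 0.0851; (47−45)/47 = 0.0426.
Squared: 0.0367; 0.0072; 0.0018.
Sum = 0.045722; P₂ = 0.045722 / 9 = 0.005.

0.005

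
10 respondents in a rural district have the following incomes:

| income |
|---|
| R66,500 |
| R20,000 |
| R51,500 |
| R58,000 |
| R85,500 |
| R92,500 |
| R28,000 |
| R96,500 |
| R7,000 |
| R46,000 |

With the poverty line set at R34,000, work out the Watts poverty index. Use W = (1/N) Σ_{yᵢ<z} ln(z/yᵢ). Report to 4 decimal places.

0.2305

Below the line: R7,000, R20,000, R28,000 (q = 3 of N = 10).
ln(z/y) terms: ln(34000/7000) = 1.5805; ln(34000/20000) = 0.5306; ln(34000/28000) = 0.1942.
W = 2.305235 / 10 = 0.2305.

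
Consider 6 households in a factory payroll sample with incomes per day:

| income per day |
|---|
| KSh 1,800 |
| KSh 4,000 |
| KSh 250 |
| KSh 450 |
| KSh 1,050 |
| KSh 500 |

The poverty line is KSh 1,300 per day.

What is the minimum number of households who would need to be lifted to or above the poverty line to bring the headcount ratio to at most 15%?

4 of the 6 households are poor, so H = 4/6 = 0.667.
A headcount ratio of at most 15% allows at most ⌊0.15 × 6⌋ = 0 poor households.
So at least 4 − 0 = 4 must be lifted.

4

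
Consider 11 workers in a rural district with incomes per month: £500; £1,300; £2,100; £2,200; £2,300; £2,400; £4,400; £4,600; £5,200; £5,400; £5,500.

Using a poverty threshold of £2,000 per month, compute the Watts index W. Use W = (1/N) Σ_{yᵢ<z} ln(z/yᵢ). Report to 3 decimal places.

0.165

Below the line: £500, £1,300 (q = 2 of N = 11).
Log shortfalls: ln(2000/500) = 1.3863; ln(2000/1300) = 0.4308.
W = 1.817077 / 11 = 0.165.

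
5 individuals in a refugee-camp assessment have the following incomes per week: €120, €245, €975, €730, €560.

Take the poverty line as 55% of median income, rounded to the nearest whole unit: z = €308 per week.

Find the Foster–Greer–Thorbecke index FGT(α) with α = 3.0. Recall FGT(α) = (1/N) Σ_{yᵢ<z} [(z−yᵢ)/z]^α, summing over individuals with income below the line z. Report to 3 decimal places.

0.047

Poor units: €120, €245 (q = 2 of N = 5).
Gap ratios (z−y)/z: (308−120)/308 = 0.6104; (308−245)/308 = 0.2045.
Raised to α = 3.0: 0.22742; 0.00856.
Sum = 0.235974; FGT(3.0) = 0.235974 / 5 = 0.047.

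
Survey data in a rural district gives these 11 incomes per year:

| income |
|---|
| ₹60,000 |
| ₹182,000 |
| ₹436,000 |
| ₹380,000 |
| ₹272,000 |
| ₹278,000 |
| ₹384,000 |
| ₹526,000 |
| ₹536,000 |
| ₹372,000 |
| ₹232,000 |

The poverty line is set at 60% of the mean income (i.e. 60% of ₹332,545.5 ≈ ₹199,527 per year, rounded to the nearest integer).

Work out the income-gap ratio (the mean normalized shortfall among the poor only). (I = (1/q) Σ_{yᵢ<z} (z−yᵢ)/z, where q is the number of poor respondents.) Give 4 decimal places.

Below the line: ₹60,000, ₹182,000 (q = 2 of N = 11).
Relative gaps: 0.6993, 0.0878; sum = 0.787132.
The income-gap ratio divides by q (the poor only): 0.787132 / 2 = 0.3936.

0.3936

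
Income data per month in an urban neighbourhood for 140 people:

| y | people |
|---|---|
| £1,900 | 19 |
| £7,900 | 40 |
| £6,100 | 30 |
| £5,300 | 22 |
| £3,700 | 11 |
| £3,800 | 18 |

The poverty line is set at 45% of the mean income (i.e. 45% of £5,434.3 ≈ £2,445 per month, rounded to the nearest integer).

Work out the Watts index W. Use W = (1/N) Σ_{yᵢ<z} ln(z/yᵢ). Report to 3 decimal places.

Below the line: 19×£1,900 (q = 19 of N = 140).
Log gaps: ln(2445/1900) = 0.2522 (×19).
W = 4.791633 / 140 = 0.034.

0.034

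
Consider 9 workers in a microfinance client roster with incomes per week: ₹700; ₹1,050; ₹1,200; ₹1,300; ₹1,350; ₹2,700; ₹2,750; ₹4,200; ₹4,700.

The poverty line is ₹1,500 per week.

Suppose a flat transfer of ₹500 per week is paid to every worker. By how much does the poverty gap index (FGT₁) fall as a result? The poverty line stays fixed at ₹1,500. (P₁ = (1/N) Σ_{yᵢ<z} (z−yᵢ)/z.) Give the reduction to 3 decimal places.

Before: below the line — ₹700, ₹1,050, ₹1,200, ₹1,300, ₹1,350; poverty gap index (FGT₁) = 0.14074.
After the ₹500 transfer: below the line — ₹1,200; poverty gap index (FGT₁) = 0.02222.
Reduction = 0.14074 − 0.02222 = 0.119.

0.119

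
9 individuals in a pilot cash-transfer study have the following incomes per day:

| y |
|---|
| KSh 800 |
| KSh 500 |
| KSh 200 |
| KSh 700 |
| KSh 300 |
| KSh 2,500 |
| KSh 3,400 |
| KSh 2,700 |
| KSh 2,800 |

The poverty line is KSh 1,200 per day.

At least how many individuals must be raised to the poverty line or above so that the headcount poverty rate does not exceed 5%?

5

Currently q = 5 of N = 9 are below the line (H = 0.556).
A headcount ratio of at most 5% allows at most ⌊0.05 × 9⌋ = 0 poor individuals.
So at least 5 − 0 = 5 must be lifted.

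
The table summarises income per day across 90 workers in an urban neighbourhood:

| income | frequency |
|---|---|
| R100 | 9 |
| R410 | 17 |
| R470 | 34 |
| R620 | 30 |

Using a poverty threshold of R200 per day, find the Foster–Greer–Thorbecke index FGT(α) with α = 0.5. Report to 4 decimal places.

Below z: 9×R100 (q = 9 of N = 90).
Gap ratios (z−y)/z: (200−100)/200 = 0.5000 (×9).
Raised to α = 0.5: 0.70711 (×9).
Sum = 6.363961; FGT(0.5) = 6.363961 / 90 = 0.0707.

0.0707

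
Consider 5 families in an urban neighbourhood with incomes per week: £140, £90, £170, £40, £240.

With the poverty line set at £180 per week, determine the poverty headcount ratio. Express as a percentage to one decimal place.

80.0%

4 of the 5 families have income below £180.
H = 4/5 = 80.0%.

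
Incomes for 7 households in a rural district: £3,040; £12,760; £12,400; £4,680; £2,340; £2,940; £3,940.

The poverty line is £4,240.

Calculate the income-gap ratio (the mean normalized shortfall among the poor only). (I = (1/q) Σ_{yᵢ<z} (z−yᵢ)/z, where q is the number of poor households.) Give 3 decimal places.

0.277

Incomes under z: £2,340, £2,940, £3,040, £3,940 (q = 4 of N = 7).
Shortfall ratios (z−y)/z: 0.4481, 0.3066, 0.2830, 0.0708; sum = 1.108491.
The income-gap ratio divides by q (the poor only): 1.108491 / 4 = 0.277.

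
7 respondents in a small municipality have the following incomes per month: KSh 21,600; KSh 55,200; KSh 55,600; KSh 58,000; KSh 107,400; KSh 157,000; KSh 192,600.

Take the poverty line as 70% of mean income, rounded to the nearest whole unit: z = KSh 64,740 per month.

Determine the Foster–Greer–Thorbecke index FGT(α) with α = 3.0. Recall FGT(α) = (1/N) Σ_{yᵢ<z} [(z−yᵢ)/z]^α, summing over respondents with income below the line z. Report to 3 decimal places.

Below z: KSh 21,600, KSh 55,200, KSh 55,600, KSh 58,000 (q = 4 of N = 7).
Normalized shortfalls: (64740−21600)/64740 = 0.6664; (64740−55200)/64740 = 0.1474; (64740−55600)/64740 = 0.1412; (64740−58000)/64740 = 0.1041.
Raised to α = 3.0: 0.29588; 0.00320; 0.00281; 0.00113.
Sum = 0.303027; FGT(3.0) = 0.303027 / 7 = 0.043.

0.043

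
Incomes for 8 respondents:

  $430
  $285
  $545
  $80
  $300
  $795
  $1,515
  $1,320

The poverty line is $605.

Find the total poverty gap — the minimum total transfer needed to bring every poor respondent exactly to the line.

$1,385

Incomes under z: $80, $285, $300, $430, $545 (q = 5 of N = 8).
Individual gaps: 605−80 = 525; 605−285 = 320; 605−300 = 305; 605−430 = 175; 605−545 = 60.
Aggregate gap = $1,385.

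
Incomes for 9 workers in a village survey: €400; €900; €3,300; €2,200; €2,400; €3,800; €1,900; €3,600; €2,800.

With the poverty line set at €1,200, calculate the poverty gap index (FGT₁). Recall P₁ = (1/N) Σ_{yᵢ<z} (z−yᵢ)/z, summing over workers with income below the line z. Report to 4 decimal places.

Below the line: €400, €900 (q = 2 of N = 9).
Shortfall ratios: (1200−400)/1200 = 0.6667; (1200−900)/1200 = 0.2500.
Σ = 0.916667. Dividing by the full population N = 9 gives P₁ = 0.1019.

0.1019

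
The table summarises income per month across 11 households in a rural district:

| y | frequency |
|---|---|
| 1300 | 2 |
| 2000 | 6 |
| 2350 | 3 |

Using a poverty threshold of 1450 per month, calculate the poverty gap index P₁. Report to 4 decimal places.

0.0188

Incomes under z: 2×1300 (q = 2 of N = 11).
Gap ratios (z−y)/z: (1450−1300)/1450 = 0.1034 (×2).
Sum of shortfalls = 0.206897; P₁ averages over all N: 0.206897 / 11 = 0.0188.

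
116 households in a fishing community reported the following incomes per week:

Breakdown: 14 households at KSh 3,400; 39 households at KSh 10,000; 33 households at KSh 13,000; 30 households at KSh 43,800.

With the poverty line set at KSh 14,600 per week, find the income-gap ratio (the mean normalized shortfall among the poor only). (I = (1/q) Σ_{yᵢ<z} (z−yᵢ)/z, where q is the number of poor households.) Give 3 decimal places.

0.310

Incomes under z: 14×KSh 3,400, 39×KSh 10,000, 33×KSh 13,000 (q = 86 of N = 116).
Relative gaps: 0.7671 (×14), 0.3151 (×39), 0.1096 (×33); sum = 26.643836.
I averages over the q = 86 poor units only: 26.643836 / 86 = 0.310.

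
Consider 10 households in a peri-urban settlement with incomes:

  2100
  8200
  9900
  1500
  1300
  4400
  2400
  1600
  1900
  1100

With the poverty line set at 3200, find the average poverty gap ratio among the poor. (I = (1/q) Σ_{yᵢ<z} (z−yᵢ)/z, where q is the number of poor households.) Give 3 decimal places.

0.469

Poor units: 1100, 1300, 1500, 1600, 1900, 2100, 2400 (q = 7 of N = 10).
Relative gaps: 0.6562, 0.5938, 0.5312, 0.5000, 0.4062, 0.3438, 0.2500; sum = 3.281250.
I averages over the q = 7 poor units only: 3.281250 / 7 = 0.469.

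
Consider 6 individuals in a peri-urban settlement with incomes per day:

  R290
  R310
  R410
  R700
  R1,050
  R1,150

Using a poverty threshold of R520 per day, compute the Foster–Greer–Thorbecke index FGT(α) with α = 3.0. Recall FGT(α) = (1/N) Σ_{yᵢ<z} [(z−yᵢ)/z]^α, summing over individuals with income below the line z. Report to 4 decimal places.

Poor units: R290, R310, R410 (q = 3 of N = 6).
Relative gaps: (520−290)/520 = 0.4423; (520−310)/520 = 0.4038; (520−410)/520 = 0.2115.
Raised to α = 3.0: 0.08653; 0.06586; 0.00947.
Sum = 0.161861; FGT(3.0) = 0.161861 / 6 = 0.0270.

0.0270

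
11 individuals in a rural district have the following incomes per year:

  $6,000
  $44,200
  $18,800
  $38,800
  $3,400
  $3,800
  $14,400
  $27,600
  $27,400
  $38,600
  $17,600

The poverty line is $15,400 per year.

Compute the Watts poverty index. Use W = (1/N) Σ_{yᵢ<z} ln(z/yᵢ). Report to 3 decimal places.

Below z: $3,400, $3,800, $6,000, $14,400 (q = 4 of N = 11).
Log shortfalls: ln(15400/3400) = 1.5106; ln(15400/3800) = 1.3994; ln(15400/6000) = 0.9426; ln(15400/14400) = 0.0671.
W = 3.919706 / 11 = 0.356.

0.356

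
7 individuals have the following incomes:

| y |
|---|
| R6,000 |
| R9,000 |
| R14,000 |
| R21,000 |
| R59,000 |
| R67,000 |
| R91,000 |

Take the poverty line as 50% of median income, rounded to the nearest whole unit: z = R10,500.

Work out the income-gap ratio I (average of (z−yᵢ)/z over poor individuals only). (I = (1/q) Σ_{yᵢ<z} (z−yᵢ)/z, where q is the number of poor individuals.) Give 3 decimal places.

0.286

Poor units: R6,000, R9,000 (q = 2 of N = 7).
Shortfall ratios (z−y)/z: 0.4286, 0.1429; sum = 0.571429.
I averages over the q = 2 poor units only: 0.571429 / 2 = 0.286.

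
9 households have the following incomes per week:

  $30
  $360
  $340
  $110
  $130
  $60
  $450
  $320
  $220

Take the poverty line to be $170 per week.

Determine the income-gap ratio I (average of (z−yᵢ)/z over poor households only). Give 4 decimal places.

0.5147

Below the line: $30, $60, $110, $130 (q = 4 of N = 9).
Shortfall ratios (z−y)/z: 0.8235, 0.6471, 0.3529, 0.2353; sum = 2.058824.
The income-gap ratio divides by q (the poor only): 2.058824 / 4 = 0.5147.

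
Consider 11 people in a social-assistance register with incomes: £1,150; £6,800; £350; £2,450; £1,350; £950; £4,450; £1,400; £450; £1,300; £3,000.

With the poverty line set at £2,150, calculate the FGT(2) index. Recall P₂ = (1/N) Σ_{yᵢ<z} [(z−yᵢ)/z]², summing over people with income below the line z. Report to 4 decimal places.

Below z: £350, £450, £950, £1,150, £1,300, £1,350, £1,400 (q = 7 of N = 11).
Relative gaps: (2150−350)/2150 = 0.8372; (2150−450)/2150 = 0.7907; (2150−950)/2150 = 0.5581; (2150−1150)/2150 = 0.4651; (2150−1300)/2150 = 0.3953; (2150−1350)/2150 = 0.3721; (2150−1400)/2150 = 0.3488.
Squared: 0.7009; 0.6252; 0.3115; 0.2163; 0.1563; 0.1385; 0.1217.
Sum = 2.270416; P₂ = 2.270416 / 11 = 0.2064.

0.2064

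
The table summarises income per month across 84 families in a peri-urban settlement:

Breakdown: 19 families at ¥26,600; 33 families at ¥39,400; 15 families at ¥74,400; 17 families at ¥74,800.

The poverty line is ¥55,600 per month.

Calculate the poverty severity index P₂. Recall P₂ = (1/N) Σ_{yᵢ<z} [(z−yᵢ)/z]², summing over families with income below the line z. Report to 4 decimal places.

0.0949

Poor units: 19×¥26,600, 33×¥39,400 (q = 52 of N = 84).
Shortfall ratios: (55600−26600)/55600 = 0.5216 (×19); (55600−39400)/55600 = 0.2914 (×33).
Squared: 0.2720 (×19); 0.0849 (×33).
Sum = 7.970447; P₂ = 7.970447 / 84 = 0.0949.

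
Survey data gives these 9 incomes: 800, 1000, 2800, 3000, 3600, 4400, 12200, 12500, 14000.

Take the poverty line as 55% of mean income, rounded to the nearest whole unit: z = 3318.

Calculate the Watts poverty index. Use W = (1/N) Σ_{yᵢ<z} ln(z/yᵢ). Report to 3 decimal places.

Below the line: 800, 1000, 2800, 3000 (q = 4 of N = 9).
Log shortfalls: ln(3318/800) = 1.4225; ln(3318/1000) = 1.1994; ln(3318/2800) = 0.1697; ln(3318/3000) = 0.1007.
W = 2.892361 / 9 = 0.321.

0.321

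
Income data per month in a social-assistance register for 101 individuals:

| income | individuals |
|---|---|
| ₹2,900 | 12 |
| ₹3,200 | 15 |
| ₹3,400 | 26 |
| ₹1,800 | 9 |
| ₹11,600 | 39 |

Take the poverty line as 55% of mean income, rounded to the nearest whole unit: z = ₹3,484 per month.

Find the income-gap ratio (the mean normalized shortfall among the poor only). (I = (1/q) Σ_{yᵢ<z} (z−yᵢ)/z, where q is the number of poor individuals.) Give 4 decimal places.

0.1324

Below the line: 9×₹1,800, 12×₹2,900, 15×₹3,200, 26×₹3,400 (q = 62 of N = 101).
Relative gaps: 0.4834 (×9), 0.1676 (×12), 0.0815 (×15), 0.0241 (×26); sum = 8.211251.
The income-gap ratio divides by q (the poor only): 8.211251 / 62 = 0.1324.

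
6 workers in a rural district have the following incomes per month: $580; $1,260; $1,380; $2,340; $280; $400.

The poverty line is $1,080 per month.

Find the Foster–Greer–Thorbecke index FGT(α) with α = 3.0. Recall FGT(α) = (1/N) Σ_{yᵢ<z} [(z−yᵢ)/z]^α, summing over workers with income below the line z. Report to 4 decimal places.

Incomes under z: $280, $400, $580 (q = 3 of N = 6).
Normalized shortfalls: (1080−280)/1080 = 0.7407; (1080−400)/1080 = 0.6296; (1080−580)/1080 = 0.4630.
Raised to α = 3.0: 0.40644; 0.24961; 0.09923.
Sum = 0.755277; FGT(3.0) = 0.755277 / 6 = 0.1259.

0.1259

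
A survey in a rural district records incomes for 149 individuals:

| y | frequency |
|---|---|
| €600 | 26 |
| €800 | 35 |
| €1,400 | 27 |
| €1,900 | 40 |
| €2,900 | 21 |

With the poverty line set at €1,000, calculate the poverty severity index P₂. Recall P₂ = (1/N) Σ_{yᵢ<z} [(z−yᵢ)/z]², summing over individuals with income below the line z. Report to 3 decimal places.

0.037

Below z: 26×€600, 35×€800 (q = 61 of N = 149).
Gap ratios (z−y)/z: (1000−600)/1000 = 0.4000 (×26); (1000−800)/1000 = 0.2000 (×35).
Squared: 0.1600 (×26); 0.0400 (×35).
Sum = 5.560000; P₂ = 5.560000 / 149 = 0.037.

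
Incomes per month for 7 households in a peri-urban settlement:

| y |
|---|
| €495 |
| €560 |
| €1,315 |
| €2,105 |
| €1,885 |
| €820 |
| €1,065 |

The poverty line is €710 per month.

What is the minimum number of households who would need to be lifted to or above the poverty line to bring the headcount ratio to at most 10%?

2

Currently q = 2 of N = 7 are below the line (H = 0.286).
A headcount ratio of at most 10% allows at most ⌊0.10 × 7⌋ = 0 poor households.
So at least 2 − 0 = 2 must be lifted.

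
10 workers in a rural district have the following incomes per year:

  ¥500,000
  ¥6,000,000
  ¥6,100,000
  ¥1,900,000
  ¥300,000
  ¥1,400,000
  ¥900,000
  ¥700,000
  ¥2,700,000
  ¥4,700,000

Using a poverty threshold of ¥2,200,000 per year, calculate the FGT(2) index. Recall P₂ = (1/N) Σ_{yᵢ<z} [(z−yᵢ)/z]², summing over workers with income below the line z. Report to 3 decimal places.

0.231

Below z: ¥300,000, ¥500,000, ¥700,000, ¥900,000, ¥1,400,000, ¥1,900,000 (q = 6 of N = 10).
Normalized shortfalls: (2200000−300000)/2200000 = 0.8636; (2200000−500000)/2200000 = 0.7727; (2200000−700000)/2200000 = 0.6818; (2200000−900000)/2200000 = 0.5909; (2200000−1400000)/2200000 = 0.3636; (2200000−1900000)/2200000 = 0.1364.
Squared: 0.7459; 0.5971; 0.4649; 0.3492; 0.1322; 0.0186.
Sum = 2.307851; P₂ = 2.307851 / 10 = 0.231.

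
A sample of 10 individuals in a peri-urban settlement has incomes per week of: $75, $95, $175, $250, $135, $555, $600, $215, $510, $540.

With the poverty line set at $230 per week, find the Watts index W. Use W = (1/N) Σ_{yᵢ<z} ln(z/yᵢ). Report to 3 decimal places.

0.288

Poor units: $75, $95, $135, $175, $215 (q = 5 of N = 10).
Log gaps: ln(230/75) = 1.1206; ln(230/95) = 0.8842; ln(230/135) = 0.5328; ln(230/175) = 0.2733; ln(230/215) = 0.0674.
W = 2.878333 / 10 = 0.288.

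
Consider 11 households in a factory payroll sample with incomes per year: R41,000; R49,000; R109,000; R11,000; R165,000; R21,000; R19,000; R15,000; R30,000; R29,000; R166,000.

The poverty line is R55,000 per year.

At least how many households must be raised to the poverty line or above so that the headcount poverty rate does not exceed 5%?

8 of the 11 households are poor, so H = 8/11 = 0.727.
A headcount ratio of at most 5% allows at most ⌊0.05 × 11⌋ = 0 poor households.
So at least 8 − 0 = 8 must be lifted.

8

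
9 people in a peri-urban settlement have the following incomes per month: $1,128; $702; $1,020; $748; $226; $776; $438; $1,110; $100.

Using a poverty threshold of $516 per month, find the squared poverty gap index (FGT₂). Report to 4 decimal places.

0.1099

Below the line: $100, $226, $438 (q = 3 of N = 9).
Shortfall ratios: (516−100)/516 = 0.8062; (516−226)/516 = 0.5620; (516−438)/516 = 0.1512.
Squared: 0.6500; 0.3159; 0.0229.
Sum = 0.988673; P₂ = 0.988673 / 9 = 0.1099.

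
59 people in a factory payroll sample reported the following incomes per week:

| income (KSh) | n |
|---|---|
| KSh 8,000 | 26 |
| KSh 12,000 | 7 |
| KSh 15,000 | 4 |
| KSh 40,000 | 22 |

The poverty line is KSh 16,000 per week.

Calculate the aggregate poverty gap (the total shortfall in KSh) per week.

KSh 240,000

Poor units: 26×KSh 8,000, 7×KSh 12,000, 4×KSh 15,000 (q = 37 of N = 59).
Individual gaps: 26×(16000−8000) = 208000; 7×(16000−12000) = 28000; 4×(16000−15000) = 4000.
Aggregate gap = KSh 240,000.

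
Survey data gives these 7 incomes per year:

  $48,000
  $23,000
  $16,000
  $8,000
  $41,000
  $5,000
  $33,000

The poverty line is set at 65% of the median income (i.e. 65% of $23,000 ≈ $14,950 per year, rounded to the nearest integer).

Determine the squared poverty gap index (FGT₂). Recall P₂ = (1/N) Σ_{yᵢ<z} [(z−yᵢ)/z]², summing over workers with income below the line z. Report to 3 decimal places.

0.094

Incomes under z: $5,000, $8,000 (q = 2 of N = 7).
Normalized shortfalls: (14950−5000)/14950 = 0.6656; (14950−8000)/14950 = 0.4649.
Squared: 0.4430; 0.2161.
Sum = 0.659075; P₂ = 0.659075 / 7 = 0.094.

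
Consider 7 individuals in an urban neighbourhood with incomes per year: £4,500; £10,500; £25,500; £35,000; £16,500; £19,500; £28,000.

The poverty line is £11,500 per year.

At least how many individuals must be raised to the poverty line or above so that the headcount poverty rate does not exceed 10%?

2

2 of the 7 individuals are poor, so H = 2/7 = 0.286.
A headcount ratio of at most 10% allows at most ⌊0.10 × 7⌋ = 0 poor individuals.
So at least 2 − 0 = 2 must be lifted.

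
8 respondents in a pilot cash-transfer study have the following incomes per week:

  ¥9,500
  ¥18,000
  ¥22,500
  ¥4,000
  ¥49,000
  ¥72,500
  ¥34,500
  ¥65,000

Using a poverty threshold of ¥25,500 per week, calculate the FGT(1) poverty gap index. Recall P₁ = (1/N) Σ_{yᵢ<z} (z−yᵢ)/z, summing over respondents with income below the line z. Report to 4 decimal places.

Below the line: ¥4,000, ¥9,500, ¥18,000, ¥22,500 (q = 4 of N = 8).
Shortfall ratios: (25500−4000)/25500 = 0.8431; (25500−9500)/25500 = 0.6275; (25500−18000)/25500 = 0.2941; (25500−22500)/25500 = 0.1176.
Sum of shortfalls = 1.882353; P₁ averages over all N: 1.882353 / 8 = 0.2353.

0.2353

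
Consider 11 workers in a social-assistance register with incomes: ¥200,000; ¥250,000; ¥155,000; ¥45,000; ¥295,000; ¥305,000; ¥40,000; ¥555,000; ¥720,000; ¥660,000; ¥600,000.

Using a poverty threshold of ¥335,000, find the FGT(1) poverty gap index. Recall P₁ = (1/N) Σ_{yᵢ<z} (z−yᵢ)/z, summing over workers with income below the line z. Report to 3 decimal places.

Incomes under z: ¥40,000, ¥45,000, ¥155,000, ¥200,000, ¥250,000, ¥295,000, ¥305,000 (q = 7 of N = 11).
Normalized shortfalls: (335000−40000)/335000 = 0.8806; (335000−45000)/335000 = 0.8657; (335000−155000)/335000 = 0.5373; (335000−200000)/335000 = 0.4030; (335000−250000)/335000 = 0.2537; (335000−295000)/335000 = 0.1194; (335000−305000)/335000 = 0.0896.
Sum of shortfalls = 3.149254; P₁ averages over all N: 3.149254 / 11 = 0.286.

0.286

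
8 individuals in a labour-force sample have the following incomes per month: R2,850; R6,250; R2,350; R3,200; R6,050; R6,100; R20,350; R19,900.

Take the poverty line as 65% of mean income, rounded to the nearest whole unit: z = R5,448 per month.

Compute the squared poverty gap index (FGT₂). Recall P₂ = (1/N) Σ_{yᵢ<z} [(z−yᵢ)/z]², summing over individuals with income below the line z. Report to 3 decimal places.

0.090

Below the line: R2,350, R2,850, R3,200 (q = 3 of N = 8).
Normalized shortfalls: (5448−2350)/5448 = 0.5686; (5448−2850)/5448 = 0.4769; (5448−3200)/5448 = 0.4126.
Squared: 0.3234; 0.2274; 0.1703.
Sum = 0.721031; P₂ = 0.721031 / 8 = 0.090.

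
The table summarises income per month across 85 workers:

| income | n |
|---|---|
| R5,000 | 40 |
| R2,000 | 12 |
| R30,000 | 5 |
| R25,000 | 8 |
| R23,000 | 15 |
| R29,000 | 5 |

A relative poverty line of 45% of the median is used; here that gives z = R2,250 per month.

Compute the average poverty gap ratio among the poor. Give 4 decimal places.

Poor units: 12×R2,000 (q = 12 of N = 85).
Relative gaps: 0.1111 (×12); sum = 1.333333.
The income-gap ratio divides by q (the poor only): 1.333333 / 12 = 0.1111.

0.1111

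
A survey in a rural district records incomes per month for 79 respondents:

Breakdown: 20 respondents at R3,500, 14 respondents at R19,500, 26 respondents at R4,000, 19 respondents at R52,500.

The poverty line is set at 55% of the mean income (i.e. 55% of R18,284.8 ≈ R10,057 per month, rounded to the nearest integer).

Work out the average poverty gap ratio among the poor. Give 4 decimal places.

Incomes under z: 20×R3,500, 26×R4,000 (q = 46 of N = 79).
Relative gaps: 0.6520 (×20), 0.6023 (×26); sum = 28.698618.
I averages over the q = 46 poor units only: 28.698618 / 46 = 0.6239.

0.6239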